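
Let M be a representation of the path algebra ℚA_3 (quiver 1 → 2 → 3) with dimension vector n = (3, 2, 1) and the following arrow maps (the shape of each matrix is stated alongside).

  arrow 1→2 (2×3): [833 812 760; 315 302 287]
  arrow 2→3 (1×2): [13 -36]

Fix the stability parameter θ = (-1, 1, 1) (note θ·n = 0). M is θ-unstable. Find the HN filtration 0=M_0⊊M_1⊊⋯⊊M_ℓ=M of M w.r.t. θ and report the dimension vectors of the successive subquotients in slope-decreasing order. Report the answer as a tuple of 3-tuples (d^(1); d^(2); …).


Via rank(M_{q-1}∘⋯∘M_p): M ≅ I[1,1], I[1,2], I[1,3].
μ_θ-semistable layers: μ^(1)=1; μ^(2)=-1

((0, 2, 1); (3, 0, 0))


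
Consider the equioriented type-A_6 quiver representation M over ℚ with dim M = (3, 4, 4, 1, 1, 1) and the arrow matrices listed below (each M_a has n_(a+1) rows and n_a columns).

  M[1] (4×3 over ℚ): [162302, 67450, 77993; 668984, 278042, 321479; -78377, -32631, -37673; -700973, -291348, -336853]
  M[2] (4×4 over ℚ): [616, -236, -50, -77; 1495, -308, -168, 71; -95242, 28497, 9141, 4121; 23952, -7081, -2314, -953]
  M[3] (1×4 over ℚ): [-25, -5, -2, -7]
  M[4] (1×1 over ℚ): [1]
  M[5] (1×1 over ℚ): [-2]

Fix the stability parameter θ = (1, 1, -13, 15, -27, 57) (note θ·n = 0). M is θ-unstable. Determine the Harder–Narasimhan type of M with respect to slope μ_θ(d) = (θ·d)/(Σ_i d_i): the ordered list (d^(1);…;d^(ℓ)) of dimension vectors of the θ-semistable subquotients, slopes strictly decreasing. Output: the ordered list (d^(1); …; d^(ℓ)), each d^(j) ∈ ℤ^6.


Via rank(M_{q-1}∘⋯∘M_p): M ≅ I[1,3]^2, I[1,6], I[2,3].
μ_θ-semistable layers: μ^(1)=57; μ^(2)=-11/3; μ^(3)=-23/5; μ^(4)=-6

((0, 0, 0, 0, 0, 1); (2, 2, 2, 0, 0, 0); (1, 1, 1, 1, 1, 0); (0, 1, 1, 0, 0, 0))


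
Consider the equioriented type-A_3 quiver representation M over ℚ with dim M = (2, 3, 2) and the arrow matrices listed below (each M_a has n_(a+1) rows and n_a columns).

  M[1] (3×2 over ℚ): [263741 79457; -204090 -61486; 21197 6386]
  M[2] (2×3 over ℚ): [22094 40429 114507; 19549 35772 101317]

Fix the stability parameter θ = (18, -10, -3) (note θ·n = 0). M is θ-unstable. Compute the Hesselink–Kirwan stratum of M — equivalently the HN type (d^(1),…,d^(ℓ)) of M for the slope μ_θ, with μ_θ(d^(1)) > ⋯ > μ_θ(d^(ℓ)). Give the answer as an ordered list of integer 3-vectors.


Barcode: M ≅ I[1,3]^2, I[2,2]. HN layers by μ_θ (2 steps, strictly decreasing):
  μ^(1)=5/3; μ^(2)=-10

((2, 2, 2); (0, 1, 0))


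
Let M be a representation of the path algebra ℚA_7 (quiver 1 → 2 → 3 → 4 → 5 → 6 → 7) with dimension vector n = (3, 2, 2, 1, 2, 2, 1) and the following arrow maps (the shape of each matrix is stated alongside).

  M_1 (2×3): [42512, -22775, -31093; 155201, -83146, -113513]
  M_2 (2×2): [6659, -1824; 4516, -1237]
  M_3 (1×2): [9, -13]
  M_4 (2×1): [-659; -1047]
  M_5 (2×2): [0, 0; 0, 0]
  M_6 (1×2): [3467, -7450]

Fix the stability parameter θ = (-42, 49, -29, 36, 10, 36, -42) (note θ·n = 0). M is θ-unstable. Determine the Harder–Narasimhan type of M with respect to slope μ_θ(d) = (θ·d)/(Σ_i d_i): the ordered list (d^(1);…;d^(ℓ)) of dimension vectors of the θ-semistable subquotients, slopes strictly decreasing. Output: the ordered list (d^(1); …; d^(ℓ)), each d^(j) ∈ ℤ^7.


Barcode: M ≅ I[1,1], I[1,3], I[1,5], I[5,5], I[6,6], I[6,7]. HN layers by μ_θ (5 steps, strictly decreasing):
  μ^(1)=36; μ^(2)=23; μ^(3)=10; μ^(4)=-3; μ^(5)=-42

((0, 0, 0, 0, 0, 1, 0); (0, 0, 0, 1, 1, 0, 0); (0, 2, 2, 0, 1, 0, 0); (0, 0, 0, 0, 0, 1, 1); (3, 0, 0, 0, 0, 0, 0))


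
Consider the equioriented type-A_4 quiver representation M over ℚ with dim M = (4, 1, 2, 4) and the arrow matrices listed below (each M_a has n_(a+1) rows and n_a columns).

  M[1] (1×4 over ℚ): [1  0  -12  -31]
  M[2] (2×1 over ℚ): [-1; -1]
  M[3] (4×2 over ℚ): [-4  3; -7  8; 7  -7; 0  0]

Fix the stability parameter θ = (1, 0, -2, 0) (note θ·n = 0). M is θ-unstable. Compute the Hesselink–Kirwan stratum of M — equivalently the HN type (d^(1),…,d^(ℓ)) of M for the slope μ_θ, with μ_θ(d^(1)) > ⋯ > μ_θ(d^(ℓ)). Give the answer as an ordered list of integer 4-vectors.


Via rank(M_{q-1}∘⋯∘M_p): M ≅ I[1,1]^3, I[1,4], I[3,4], I[4,4]^2.
μ_θ-semistable layers: μ^(1)=1; μ^(2)=0; μ^(3)=-1/3; μ^(4)=-2

((3, 0, 0, 0); (0, 0, 0, 4); (1, 1, 1, 0); (0, 0, 1, 0))


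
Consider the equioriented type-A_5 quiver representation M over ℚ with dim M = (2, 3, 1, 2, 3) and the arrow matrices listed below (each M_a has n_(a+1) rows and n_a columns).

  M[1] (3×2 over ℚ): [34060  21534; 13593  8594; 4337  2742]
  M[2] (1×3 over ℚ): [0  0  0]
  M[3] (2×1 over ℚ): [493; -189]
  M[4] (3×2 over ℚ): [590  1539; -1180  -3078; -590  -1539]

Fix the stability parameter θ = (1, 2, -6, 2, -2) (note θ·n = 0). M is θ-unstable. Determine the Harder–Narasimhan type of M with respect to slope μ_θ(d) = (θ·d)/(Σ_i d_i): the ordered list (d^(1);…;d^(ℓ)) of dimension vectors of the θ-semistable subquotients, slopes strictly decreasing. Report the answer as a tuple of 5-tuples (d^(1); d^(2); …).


Barcode: M ≅ I[1,2]^2, I[2,2], I[3,5], I[4,4], I[5,5]^2. HN layers by μ_θ (5 steps, strictly decreasing):
  μ^(1)=2; μ^(2)=1; μ^(3)=0; μ^(4)=-2; μ^(5)=-6

((0, 3, 0, 1, 0); (2, 0, 0, 0, 0); (0, 0, 0, 1, 1); (0, 0, 0, 0, 2); (0, 0, 1, 0, 0))


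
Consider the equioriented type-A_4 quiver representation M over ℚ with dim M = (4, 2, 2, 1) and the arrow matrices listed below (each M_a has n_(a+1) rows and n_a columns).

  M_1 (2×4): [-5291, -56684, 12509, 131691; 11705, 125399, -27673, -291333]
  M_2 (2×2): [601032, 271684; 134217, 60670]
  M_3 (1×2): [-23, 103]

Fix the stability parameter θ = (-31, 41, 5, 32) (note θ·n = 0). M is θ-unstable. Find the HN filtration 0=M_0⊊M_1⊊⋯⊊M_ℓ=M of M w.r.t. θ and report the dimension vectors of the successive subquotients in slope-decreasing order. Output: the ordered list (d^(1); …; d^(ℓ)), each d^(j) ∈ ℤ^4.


Interval decomposition of M: I[1,1]^2, I[1,3], I[1,4].
HN type (ℓ=3): μ^(1)=32; μ^(2)=23; μ^(3)=-31

((0, 0, 0, 1); (0, 2, 2, 0); (4, 0, 0, 0))


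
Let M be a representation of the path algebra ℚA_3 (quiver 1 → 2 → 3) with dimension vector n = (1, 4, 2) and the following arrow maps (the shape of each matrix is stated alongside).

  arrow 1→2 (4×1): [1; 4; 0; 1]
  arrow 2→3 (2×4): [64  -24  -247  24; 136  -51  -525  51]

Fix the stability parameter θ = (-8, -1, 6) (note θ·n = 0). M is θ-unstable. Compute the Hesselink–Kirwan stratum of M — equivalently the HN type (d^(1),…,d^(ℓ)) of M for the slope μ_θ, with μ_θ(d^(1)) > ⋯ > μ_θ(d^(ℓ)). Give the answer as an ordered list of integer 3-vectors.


Via rank(M_{q-1}∘⋯∘M_p): M ≅ I[1,3], I[2,2]^2, I[2,3].
μ_θ-semistable layers: μ^(1)=6; μ^(2)=-1; μ^(3)=-8

((0, 0, 2); (0, 4, 0); (1, 0, 0))


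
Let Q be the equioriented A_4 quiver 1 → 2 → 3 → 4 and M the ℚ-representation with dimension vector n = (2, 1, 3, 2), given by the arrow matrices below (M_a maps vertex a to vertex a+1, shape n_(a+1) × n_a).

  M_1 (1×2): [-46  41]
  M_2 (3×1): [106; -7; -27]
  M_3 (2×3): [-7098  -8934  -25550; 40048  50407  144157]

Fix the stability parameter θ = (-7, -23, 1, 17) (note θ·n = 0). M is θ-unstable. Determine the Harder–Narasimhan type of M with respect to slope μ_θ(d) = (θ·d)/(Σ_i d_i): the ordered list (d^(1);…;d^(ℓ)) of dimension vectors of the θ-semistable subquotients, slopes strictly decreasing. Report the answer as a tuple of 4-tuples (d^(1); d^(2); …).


Interval decomposition of M: I[1,1], I[1,3], I[3,4]^2.
HN type (ℓ=4): μ^(1)=17; μ^(2)=1; μ^(3)=-7; μ^(4)=-15

((0, 0, 0, 2); (0, 0, 3, 0); (1, 0, 0, 0); (1, 1, 0, 0))


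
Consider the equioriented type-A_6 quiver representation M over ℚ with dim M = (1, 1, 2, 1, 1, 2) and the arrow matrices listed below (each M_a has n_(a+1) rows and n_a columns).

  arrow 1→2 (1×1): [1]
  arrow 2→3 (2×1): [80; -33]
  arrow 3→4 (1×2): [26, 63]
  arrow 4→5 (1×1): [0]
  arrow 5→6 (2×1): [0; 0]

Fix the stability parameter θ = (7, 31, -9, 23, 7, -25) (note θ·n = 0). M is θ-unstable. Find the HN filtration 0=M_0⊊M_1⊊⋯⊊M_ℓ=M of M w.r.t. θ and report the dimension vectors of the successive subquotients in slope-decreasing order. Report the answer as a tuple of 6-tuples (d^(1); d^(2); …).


Interval decomposition of M: I[1,4], I[3,3], I[5,5], I[6,6]^2.
HN type (ℓ=5): μ^(1)=23; μ^(2)=11; μ^(3)=7; μ^(4)=-9; μ^(5)=-25

((0, 0, 0, 1, 0, 0); (0, 1, 1, 0, 0, 0); (1, 0, 0, 0, 1, 0); (0, 0, 1, 0, 0, 0); (0, 0, 0, 0, 0, 2))


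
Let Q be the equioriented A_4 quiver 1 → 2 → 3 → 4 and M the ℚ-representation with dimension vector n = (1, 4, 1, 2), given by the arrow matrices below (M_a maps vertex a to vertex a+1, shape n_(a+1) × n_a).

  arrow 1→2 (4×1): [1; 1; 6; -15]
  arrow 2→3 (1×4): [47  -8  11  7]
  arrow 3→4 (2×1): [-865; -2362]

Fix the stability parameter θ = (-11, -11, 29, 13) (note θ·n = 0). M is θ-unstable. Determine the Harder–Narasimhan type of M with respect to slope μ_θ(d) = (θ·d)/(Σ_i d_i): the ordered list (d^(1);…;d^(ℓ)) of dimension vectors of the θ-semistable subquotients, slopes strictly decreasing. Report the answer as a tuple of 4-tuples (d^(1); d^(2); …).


Via rank(M_{q-1}∘⋯∘M_p): M ≅ I[1,2], I[2,2]^2, I[2,4], I[4,4].
μ_θ-semistable layers: μ^(1)=21; μ^(2)=13; μ^(3)=-11

((0, 0, 1, 1); (0, 0, 0, 1); (1, 4, 0, 0))


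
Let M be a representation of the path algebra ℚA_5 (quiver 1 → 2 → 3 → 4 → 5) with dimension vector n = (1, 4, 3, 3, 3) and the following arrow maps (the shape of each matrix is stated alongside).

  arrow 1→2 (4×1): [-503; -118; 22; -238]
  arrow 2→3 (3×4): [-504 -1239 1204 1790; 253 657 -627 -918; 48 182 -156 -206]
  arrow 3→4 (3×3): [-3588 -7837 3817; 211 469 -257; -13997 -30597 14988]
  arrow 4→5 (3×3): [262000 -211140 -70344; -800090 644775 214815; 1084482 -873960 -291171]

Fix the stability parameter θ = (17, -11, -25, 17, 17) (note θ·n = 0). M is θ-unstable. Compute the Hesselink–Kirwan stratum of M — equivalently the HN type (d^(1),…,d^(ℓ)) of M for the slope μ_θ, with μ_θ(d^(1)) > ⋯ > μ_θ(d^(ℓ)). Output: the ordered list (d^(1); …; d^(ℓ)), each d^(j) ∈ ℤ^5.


Barcode: M ≅ I[1,5], I[2,2], I[2,4], I[2,5], I[5,5]. HN layers by μ_θ (4 steps, strictly decreasing):
  μ^(1)=17; μ^(2)=-19/3; μ^(3)=-11; μ^(4)=-18

((0, 0, 0, 3, 3); (1, 1, 1, 0, 0); (0, 1, 0, 0, 0); (0, 2, 2, 0, 0))


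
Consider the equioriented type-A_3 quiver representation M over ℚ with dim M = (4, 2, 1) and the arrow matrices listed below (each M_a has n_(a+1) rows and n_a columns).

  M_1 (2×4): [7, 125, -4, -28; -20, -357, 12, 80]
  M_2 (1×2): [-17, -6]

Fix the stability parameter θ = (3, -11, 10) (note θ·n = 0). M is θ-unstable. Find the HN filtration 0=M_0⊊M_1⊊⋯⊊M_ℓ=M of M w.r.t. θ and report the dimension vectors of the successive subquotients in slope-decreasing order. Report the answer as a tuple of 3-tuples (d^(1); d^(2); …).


Interval decomposition of M: I[1,1]^2, I[1,2], I[1,3].
HN type (ℓ=3): μ^(1)=10; μ^(2)=3; μ^(3)=-4

((0, 0, 1); (2, 0, 0); (2, 2, 0))


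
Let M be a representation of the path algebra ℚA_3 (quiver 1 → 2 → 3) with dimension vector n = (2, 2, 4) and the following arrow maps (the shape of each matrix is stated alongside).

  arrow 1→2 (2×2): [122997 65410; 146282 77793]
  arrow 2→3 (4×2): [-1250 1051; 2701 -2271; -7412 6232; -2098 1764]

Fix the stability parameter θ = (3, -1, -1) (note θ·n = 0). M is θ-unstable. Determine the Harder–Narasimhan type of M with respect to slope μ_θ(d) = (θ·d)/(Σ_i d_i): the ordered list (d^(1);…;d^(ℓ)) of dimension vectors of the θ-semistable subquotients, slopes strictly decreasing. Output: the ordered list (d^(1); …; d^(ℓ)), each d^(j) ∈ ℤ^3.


Barcode: M ≅ I[1,3]^2, I[3,3]^2. HN layers by μ_θ (2 steps, strictly decreasing):
  μ^(1)=1/3; μ^(2)=-1

((2, 2, 2); (0, 0, 2))


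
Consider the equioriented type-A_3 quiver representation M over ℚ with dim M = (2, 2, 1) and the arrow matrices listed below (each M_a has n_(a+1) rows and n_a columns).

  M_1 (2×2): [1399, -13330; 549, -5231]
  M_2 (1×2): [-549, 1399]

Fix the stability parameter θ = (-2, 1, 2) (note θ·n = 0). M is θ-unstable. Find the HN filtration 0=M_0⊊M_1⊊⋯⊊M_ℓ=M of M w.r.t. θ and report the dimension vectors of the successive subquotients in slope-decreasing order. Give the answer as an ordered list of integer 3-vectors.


Via rank(M_{q-1}∘⋯∘M_p): M ≅ I[1,2], I[1,3].
μ_θ-semistable layers: μ^(1)=2; μ^(2)=1; μ^(3)=-2

((0, 0, 1); (0, 2, 0); (2, 0, 0))


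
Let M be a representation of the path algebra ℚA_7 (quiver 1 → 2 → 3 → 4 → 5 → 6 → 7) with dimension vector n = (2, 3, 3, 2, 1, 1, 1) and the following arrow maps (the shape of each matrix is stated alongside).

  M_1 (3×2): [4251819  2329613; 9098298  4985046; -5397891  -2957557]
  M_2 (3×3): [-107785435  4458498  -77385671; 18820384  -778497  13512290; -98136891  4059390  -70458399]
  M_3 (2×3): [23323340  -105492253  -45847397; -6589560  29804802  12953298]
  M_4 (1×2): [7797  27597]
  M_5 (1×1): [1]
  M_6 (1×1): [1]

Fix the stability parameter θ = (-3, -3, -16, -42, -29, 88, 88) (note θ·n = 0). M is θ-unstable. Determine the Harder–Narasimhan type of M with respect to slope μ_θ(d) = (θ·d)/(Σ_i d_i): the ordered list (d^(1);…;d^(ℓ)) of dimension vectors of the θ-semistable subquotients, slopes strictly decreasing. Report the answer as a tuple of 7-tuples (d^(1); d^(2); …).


Interval decomposition of M: I[1,1], I[1,2], I[2,3], I[2,7], I[3,3], I[4,4].
HN type (ℓ=6): μ^(1)=88; μ^(2)=-3; μ^(3)=-19/2; μ^(4)=-16; μ^(5)=-45/2; μ^(6)=-42

((0, 0, 0, 0, 0, 1, 1); (2, 1, 0, 0, 0, 0, 0); (0, 1, 1, 0, 0, 0, 0); (0, 0, 1, 0, 0, 0, 0); (0, 1, 1, 1, 1, 0, 0); (0, 0, 0, 1, 0, 0, 0))


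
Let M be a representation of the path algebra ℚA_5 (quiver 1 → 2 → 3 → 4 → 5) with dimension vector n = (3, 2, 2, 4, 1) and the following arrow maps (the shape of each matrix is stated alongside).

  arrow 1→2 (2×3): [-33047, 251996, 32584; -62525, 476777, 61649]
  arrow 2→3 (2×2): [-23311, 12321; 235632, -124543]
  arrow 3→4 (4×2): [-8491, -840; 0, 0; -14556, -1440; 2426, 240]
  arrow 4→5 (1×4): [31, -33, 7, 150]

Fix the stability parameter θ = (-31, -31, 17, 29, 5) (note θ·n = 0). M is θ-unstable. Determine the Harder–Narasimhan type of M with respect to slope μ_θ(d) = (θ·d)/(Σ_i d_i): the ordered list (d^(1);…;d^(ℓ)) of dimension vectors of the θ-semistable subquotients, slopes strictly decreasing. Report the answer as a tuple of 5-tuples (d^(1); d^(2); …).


Barcode: M ≅ I[1,1], I[1,3], I[1,5], I[4,4]^3. HN layers by μ_θ (3 steps, strictly decreasing):
  μ^(1)=29; μ^(2)=17; μ^(3)=-31

((0, 0, 0, 3, 0); (0, 0, 2, 1, 1); (3, 2, 0, 0, 0))


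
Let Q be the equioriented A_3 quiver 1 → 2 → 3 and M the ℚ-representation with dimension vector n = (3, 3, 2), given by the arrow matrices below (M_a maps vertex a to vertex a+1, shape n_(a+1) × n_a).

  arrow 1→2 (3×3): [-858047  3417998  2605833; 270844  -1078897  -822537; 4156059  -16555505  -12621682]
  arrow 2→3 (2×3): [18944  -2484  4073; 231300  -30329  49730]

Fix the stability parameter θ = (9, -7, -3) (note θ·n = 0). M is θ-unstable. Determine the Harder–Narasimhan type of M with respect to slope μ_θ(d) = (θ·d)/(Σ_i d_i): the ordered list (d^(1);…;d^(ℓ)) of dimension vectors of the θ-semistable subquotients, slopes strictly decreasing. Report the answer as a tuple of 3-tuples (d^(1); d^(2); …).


Via rank(M_{q-1}∘⋯∘M_p): M ≅ I[1,2], I[1,3]^2.
μ_θ-semistable layers: μ^(1)=1; μ^(2)=-1/3

((1, 1, 0); (2, 2, 2))


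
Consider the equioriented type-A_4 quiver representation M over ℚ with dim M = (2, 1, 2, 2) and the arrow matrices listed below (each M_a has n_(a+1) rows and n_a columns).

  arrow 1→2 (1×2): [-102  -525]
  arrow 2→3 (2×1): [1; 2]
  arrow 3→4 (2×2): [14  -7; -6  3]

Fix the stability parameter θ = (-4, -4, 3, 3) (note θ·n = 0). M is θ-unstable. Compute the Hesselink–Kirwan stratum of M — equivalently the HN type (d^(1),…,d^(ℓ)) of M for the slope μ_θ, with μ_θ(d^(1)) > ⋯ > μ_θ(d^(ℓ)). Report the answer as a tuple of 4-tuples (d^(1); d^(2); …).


Via rank(M_{q-1}∘⋯∘M_p): M ≅ I[1,1], I[1,3], I[3,4], I[4,4].
μ_θ-semistable layers: μ^(1)=3; μ^(2)=-4

((0, 0, 2, 2); (2, 1, 0, 0))


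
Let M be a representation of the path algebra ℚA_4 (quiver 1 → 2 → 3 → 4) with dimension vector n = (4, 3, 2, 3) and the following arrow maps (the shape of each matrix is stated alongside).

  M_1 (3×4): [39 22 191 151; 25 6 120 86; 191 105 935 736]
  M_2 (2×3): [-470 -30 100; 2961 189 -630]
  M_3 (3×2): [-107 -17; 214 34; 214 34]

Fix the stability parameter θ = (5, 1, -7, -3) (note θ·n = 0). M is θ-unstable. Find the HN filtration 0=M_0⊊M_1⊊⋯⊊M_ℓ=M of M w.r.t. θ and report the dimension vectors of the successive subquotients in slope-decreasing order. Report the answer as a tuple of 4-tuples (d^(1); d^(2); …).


Via rank(M_{q-1}∘⋯∘M_p): M ≅ I[1,1], I[1,2]^2, I[1,4], I[3,3], I[4,4]^2.
μ_θ-semistable layers: μ^(1)=5; μ^(2)=3; μ^(3)=-1; μ^(4)=-3; μ^(5)=-7

((1, 0, 0, 0); (2, 2, 0, 0); (1, 1, 1, 1); (0, 0, 0, 2); (0, 0, 1, 0))


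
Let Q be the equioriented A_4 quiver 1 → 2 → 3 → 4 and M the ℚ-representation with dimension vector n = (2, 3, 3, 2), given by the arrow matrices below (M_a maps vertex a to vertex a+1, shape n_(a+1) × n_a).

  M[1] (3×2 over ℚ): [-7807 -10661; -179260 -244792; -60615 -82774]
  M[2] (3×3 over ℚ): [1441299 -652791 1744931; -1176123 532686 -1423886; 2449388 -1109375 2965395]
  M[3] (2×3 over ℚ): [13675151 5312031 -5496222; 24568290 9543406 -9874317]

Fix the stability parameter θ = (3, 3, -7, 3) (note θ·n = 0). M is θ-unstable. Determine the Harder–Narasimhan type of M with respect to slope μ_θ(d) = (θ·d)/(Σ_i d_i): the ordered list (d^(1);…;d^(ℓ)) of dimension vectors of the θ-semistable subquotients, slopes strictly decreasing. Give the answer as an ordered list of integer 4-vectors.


Barcode: M ≅ I[1,3], I[1,4], I[2,2], I[3,4]. HN layers by μ_θ (3 steps, strictly decreasing):
  μ^(1)=3; μ^(2)=-1/3; μ^(3)=-7

((0, 1, 0, 2); (2, 2, 2, 0); (0, 0, 1, 0))


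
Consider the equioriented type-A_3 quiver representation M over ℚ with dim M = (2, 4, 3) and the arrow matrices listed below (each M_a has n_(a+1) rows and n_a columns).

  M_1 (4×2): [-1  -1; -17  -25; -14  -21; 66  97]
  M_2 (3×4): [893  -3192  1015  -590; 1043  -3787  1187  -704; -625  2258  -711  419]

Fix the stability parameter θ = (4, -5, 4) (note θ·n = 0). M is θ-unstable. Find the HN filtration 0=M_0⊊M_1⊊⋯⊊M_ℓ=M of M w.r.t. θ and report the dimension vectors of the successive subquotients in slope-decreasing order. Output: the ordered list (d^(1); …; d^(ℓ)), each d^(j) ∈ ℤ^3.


Via rank(M_{q-1}∘⋯∘M_p): M ≅ I[1,3]^2, I[2,2], I[2,3].
μ_θ-semistable layers: μ^(1)=4; μ^(2)=-1/2; μ^(3)=-5

((0, 0, 3); (2, 2, 0); (0, 2, 0))


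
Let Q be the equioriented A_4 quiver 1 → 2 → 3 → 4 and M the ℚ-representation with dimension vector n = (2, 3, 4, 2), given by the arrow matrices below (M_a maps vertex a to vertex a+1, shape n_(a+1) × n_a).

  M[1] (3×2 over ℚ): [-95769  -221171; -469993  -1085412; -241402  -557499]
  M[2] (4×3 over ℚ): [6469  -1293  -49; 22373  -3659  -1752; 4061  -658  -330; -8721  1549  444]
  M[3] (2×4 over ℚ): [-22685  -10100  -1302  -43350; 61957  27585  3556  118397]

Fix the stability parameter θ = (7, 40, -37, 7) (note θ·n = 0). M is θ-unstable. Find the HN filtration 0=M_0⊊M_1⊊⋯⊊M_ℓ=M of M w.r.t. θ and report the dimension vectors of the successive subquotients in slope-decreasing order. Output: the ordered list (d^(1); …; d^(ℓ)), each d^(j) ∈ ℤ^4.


Barcode: M ≅ I[1,3]^2, I[2,4], I[3,4]. HN layers by μ_θ (4 steps, strictly decreasing):
  μ^(1)=7; μ^(2)=10/3; μ^(3)=3/2; μ^(4)=-37

((0, 0, 0, 2); (2, 2, 2, 0); (0, 1, 1, 0); (0, 0, 1, 0))


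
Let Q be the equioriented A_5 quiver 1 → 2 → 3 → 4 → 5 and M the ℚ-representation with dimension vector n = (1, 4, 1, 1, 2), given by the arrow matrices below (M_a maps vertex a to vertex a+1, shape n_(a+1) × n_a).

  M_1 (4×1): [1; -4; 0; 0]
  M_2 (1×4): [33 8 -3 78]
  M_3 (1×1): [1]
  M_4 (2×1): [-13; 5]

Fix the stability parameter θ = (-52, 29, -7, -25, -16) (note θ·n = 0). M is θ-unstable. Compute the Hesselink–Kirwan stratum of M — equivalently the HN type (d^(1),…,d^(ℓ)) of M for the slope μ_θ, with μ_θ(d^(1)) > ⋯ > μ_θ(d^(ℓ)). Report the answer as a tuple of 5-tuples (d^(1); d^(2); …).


Barcode: M ≅ I[1,5], I[2,2]^3, I[5,5]. HN layers by μ_θ (4 steps, strictly decreasing):
  μ^(1)=29; μ^(2)=-19/4; μ^(3)=-16; μ^(4)=-52

((0, 3, 0, 0, 0); (0, 1, 1, 1, 1); (0, 0, 0, 0, 1); (1, 0, 0, 0, 0))


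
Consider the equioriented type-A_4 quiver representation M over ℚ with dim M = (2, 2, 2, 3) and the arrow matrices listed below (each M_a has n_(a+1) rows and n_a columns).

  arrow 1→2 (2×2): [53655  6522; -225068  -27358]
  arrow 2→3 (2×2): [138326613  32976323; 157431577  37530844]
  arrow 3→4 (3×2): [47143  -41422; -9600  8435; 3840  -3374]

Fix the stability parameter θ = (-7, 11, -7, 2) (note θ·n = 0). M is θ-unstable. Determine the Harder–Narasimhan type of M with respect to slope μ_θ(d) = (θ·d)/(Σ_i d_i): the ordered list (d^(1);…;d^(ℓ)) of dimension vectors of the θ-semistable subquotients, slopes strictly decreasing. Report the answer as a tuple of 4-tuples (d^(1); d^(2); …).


Interval decomposition of M: I[1,4]^2, I[4,4].
HN type (ℓ=2): μ^(1)=2; μ^(2)=-7

((0, 2, 2, 3); (2, 0, 0, 0))


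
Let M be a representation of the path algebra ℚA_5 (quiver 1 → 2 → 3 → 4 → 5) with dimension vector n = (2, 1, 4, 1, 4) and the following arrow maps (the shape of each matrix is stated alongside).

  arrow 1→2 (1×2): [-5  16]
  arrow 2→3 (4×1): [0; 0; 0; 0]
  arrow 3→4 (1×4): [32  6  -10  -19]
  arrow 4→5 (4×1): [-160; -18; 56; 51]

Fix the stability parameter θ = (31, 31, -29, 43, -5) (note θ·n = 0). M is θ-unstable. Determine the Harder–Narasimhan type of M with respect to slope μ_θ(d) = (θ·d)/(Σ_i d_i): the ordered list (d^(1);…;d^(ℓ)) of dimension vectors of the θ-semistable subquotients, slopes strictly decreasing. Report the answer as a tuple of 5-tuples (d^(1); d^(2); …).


Barcode: M ≅ I[1,1], I[1,2], I[3,3]^3, I[3,5], I[5,5]^3. HN layers by μ_θ (4 steps, strictly decreasing):
  μ^(1)=31; μ^(2)=19; μ^(3)=-5; μ^(4)=-29

((2, 1, 0, 0, 0); (0, 0, 0, 1, 1); (0, 0, 0, 0, 3); (0, 0, 4, 0, 0))


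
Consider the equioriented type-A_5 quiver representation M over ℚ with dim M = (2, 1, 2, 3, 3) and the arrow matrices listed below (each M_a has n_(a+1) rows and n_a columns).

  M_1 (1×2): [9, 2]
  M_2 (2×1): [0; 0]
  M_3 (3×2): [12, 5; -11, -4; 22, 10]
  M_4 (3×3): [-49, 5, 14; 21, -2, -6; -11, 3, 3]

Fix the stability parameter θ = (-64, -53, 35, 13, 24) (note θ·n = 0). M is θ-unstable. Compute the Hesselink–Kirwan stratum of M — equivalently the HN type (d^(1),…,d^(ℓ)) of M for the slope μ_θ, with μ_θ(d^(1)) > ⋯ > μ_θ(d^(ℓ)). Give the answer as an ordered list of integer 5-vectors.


Barcode: M ≅ I[1,1], I[1,2], I[3,5]^2, I[4,5]. HN layers by μ_θ (4 steps, strictly decreasing):
  μ^(1)=24; μ^(2)=13; μ^(3)=-53; μ^(4)=-64

((0, 0, 2, 2, 3); (0, 0, 0, 1, 0); (0, 1, 0, 0, 0); (2, 0, 0, 0, 0))


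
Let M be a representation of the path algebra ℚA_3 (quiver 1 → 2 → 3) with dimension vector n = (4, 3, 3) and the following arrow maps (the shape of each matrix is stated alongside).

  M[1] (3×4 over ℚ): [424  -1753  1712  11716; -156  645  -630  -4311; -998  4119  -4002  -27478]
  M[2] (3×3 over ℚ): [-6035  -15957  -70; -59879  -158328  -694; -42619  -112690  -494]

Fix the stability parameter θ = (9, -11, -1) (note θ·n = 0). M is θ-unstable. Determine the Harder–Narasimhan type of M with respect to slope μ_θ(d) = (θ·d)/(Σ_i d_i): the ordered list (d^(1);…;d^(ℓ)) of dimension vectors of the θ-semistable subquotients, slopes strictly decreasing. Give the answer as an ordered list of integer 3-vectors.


Barcode: M ≅ I[1,1], I[1,2], I[1,3]^2, I[3,3]. HN layers by μ_θ (2 steps, strictly decreasing):
  μ^(1)=9; μ^(2)=-1

((1, 0, 0); (3, 3, 3))


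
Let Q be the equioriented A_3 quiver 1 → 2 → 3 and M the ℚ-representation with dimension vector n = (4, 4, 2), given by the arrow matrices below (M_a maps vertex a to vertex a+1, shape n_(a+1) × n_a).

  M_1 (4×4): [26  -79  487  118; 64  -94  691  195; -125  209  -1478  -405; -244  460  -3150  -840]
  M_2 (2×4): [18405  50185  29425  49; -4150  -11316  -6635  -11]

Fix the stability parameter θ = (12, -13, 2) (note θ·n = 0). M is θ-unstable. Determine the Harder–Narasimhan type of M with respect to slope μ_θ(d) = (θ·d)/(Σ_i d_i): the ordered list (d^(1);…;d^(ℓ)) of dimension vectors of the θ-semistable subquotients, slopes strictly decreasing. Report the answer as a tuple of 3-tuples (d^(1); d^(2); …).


Interval decomposition of M: I[1,2]^2, I[1,3]^2.
HN type (ℓ=2): μ^(1)=2; μ^(2)=-1/2

((0, 0, 2); (4, 4, 0))


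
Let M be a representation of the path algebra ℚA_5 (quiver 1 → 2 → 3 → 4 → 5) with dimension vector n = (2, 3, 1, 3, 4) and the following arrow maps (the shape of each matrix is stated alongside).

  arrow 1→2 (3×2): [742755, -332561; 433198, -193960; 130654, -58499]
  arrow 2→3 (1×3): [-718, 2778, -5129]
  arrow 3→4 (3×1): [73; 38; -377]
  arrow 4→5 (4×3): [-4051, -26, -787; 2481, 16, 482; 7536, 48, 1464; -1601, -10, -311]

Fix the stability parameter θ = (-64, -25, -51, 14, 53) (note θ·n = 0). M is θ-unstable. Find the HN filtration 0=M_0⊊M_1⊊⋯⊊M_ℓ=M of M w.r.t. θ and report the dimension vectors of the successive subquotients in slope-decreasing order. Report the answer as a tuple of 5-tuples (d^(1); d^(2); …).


Barcode: M ≅ I[1,2], I[1,5], I[2,2], I[4,4], I[4,5], I[5,5]^2. HN layers by μ_θ (5 steps, strictly decreasing):
  μ^(1)=53; μ^(2)=14; μ^(3)=-25; μ^(4)=-38; μ^(5)=-64

((0, 0, 0, 0, 4); (0, 0, 0, 3, 0); (0, 2, 0, 0, 0); (0, 1, 1, 0, 0); (2, 0, 0, 0, 0))


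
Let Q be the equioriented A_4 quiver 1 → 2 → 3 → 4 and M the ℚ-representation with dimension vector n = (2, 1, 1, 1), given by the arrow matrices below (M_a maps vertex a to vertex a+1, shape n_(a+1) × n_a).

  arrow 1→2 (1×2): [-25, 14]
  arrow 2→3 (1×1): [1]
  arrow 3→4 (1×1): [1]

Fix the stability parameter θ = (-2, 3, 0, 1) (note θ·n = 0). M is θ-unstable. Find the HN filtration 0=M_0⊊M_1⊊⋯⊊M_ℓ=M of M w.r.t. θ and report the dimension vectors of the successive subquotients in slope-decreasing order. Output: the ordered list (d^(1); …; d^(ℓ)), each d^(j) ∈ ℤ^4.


Interval decomposition of M: I[1,1], I[1,4].
HN type (ℓ=2): μ^(1)=4/3; μ^(2)=-2

((0, 1, 1, 1); (2, 0, 0, 0))


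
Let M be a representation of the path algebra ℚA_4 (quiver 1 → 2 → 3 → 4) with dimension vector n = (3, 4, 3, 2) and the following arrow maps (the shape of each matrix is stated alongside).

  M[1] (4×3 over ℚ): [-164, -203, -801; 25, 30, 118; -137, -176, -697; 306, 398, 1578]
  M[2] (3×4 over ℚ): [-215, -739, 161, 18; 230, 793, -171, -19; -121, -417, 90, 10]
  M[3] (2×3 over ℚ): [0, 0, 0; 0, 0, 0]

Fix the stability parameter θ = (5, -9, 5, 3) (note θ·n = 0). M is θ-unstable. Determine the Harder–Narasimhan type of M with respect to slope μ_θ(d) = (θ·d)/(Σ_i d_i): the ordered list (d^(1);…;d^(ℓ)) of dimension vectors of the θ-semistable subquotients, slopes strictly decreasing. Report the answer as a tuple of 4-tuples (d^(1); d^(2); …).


Via rank(M_{q-1}∘⋯∘M_p): M ≅ I[1,3]^3, I[2,2], I[4,4]^2.
μ_θ-semistable layers: μ^(1)=5; μ^(2)=3; μ^(3)=-2; μ^(4)=-9

((0, 0, 3, 0); (0, 0, 0, 2); (3, 3, 0, 0); (0, 1, 0, 0))


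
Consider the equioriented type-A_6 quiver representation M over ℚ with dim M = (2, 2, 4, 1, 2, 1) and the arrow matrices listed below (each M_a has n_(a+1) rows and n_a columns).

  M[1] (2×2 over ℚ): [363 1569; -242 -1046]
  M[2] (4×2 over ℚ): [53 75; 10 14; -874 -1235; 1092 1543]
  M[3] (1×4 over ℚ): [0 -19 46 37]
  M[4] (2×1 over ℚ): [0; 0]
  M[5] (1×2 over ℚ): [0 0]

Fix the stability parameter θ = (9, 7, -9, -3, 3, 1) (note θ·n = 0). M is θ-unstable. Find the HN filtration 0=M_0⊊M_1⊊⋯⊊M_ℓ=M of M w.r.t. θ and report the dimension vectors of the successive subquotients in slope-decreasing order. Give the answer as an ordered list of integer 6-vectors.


Barcode: M ≅ I[1,1], I[1,3], I[2,4], I[3,3]^2, I[5,5]^2, I[6,6]. HN layers by μ_θ (6 steps, strictly decreasing):
  μ^(1)=9; μ^(2)=3; μ^(3)=7/3; μ^(4)=1; μ^(5)=-5/3; μ^(6)=-9

((1, 0, 0, 0, 0, 0); (0, 0, 0, 0, 2, 0); (1, 1, 1, 0, 0, 0); (0, 0, 0, 0, 0, 1); (0, 1, 1, 1, 0, 0); (0, 0, 2, 0, 0, 0))


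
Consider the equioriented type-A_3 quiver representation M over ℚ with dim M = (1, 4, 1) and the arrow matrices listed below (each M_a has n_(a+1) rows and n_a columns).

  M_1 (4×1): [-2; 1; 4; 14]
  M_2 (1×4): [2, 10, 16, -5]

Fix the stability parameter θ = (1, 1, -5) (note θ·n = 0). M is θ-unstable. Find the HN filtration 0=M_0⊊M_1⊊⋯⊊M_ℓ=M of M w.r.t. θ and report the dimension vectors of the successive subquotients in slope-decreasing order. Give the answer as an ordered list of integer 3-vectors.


Via rank(M_{q-1}∘⋯∘M_p): M ≅ I[1,2], I[2,2]^2, I[2,3].
μ_θ-semistable layers: μ^(1)=1; μ^(2)=-2

((1, 3, 0); (0, 1, 1))


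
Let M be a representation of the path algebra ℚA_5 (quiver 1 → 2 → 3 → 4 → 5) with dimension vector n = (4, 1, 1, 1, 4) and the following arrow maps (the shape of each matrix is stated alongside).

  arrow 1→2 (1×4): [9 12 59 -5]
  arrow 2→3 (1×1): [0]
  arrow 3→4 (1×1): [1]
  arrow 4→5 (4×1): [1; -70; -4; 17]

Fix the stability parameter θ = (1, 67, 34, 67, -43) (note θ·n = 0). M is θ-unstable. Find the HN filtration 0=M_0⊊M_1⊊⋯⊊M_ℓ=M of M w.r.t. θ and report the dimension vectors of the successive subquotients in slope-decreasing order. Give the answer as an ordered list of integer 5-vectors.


Interval decomposition of M: I[1,1]^3, I[1,2], I[3,5], I[5,5]^3.
HN type (ℓ=4): μ^(1)=67; μ^(2)=58/3; μ^(3)=1; μ^(4)=-43

((0, 1, 0, 0, 0); (0, 0, 1, 1, 1); (4, 0, 0, 0, 0); (0, 0, 0, 0, 3))


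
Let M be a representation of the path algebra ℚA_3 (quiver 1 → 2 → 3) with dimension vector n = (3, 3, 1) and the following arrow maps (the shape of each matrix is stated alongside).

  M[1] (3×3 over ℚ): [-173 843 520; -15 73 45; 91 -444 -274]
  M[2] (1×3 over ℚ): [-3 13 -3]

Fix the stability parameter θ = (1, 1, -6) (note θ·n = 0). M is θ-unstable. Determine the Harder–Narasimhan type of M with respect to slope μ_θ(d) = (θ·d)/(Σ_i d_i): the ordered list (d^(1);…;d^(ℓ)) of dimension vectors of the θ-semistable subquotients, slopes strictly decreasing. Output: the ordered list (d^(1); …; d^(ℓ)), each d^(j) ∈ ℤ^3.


Interval decomposition of M: I[1,2]^2, I[1,3].
HN type (ℓ=2): μ^(1)=1; μ^(2)=-4/3

((2, 2, 0); (1, 1, 1))


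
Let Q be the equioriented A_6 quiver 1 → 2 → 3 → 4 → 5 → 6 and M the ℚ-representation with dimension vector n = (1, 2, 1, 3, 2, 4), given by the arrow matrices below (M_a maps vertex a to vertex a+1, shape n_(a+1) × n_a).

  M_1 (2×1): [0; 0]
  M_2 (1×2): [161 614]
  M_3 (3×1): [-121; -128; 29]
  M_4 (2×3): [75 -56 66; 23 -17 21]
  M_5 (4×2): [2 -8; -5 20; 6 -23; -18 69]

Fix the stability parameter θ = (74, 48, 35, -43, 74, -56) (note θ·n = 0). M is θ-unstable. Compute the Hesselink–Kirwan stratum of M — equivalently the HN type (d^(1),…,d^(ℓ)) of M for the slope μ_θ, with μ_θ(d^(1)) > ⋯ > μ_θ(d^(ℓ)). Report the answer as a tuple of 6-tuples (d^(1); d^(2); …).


Via rank(M_{q-1}∘⋯∘M_p): M ≅ I[1,1], I[2,2], I[2,6], I[4,4], I[4,6], I[6,6]^2.
μ_θ-semistable layers: μ^(1)=74; μ^(2)=48; μ^(3)=58/5; μ^(4)=9; μ^(5)=-43; μ^(6)=-56

((1, 0, 0, 0, 0, 0); (0, 1, 0, 0, 0, 0); (0, 1, 1, 1, 1, 1); (0, 0, 0, 0, 1, 1); (0, 0, 0, 2, 0, 0); (0, 0, 0, 0, 0, 2))


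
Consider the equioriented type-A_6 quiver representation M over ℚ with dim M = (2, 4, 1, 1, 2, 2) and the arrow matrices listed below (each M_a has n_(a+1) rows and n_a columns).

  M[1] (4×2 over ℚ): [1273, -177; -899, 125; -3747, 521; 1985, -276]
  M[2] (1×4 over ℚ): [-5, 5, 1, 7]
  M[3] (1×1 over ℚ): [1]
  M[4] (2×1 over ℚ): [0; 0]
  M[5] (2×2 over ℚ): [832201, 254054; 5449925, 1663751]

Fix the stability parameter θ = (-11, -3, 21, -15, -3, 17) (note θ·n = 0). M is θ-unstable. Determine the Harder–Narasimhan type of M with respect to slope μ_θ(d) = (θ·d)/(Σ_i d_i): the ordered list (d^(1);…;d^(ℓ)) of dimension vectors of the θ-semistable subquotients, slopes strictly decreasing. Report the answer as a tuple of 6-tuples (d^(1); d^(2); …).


Interval decomposition of M: I[1,2], I[1,4], I[2,2]^2, I[5,6]^2.
HN type (ℓ=4): μ^(1)=17; μ^(2)=3; μ^(3)=-3; μ^(4)=-11

((0, 0, 0, 0, 0, 2); (0, 0, 1, 1, 0, 0); (0, 4, 0, 0, 2, 0); (2, 0, 0, 0, 0, 0))


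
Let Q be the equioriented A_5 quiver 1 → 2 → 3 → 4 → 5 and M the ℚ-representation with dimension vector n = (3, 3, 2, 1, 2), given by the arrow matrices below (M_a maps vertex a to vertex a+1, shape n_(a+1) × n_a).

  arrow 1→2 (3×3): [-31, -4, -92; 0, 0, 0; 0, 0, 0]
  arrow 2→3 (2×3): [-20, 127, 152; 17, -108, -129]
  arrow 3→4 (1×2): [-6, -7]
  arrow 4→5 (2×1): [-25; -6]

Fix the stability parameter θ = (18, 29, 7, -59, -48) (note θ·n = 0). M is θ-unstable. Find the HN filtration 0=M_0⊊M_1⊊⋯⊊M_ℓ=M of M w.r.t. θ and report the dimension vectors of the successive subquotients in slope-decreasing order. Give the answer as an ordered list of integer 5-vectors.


Via rank(M_{q-1}∘⋯∘M_p): M ≅ I[1,1]^2, I[1,5], I[2,2], I[2,3], I[5,5].
μ_θ-semistable layers: μ^(1)=29; μ^(2)=18; μ^(3)=-53/5; μ^(4)=-48

((0, 1, 0, 0, 0); (2, 1, 1, 0, 0); (1, 1, 1, 1, 1); (0, 0, 0, 0, 1))


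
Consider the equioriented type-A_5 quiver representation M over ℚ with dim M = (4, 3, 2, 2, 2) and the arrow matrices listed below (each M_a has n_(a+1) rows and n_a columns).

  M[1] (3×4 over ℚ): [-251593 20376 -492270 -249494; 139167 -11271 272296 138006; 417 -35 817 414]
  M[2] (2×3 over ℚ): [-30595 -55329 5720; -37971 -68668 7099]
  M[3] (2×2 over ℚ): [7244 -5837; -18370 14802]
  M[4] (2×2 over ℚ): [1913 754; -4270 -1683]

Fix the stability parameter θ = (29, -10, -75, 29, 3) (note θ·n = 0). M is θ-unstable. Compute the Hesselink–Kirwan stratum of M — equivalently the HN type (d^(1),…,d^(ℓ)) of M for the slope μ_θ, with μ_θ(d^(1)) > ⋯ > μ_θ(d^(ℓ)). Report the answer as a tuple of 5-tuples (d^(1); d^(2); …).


Interval decomposition of M: I[1,1], I[1,2], I[1,5]^2.
HN type (ℓ=4): μ^(1)=29; μ^(2)=16; μ^(3)=19/2; μ^(4)=-56/3

((1, 0, 0, 0, 0); (0, 0, 0, 2, 2); (1, 1, 0, 0, 0); (2, 2, 2, 0, 0))


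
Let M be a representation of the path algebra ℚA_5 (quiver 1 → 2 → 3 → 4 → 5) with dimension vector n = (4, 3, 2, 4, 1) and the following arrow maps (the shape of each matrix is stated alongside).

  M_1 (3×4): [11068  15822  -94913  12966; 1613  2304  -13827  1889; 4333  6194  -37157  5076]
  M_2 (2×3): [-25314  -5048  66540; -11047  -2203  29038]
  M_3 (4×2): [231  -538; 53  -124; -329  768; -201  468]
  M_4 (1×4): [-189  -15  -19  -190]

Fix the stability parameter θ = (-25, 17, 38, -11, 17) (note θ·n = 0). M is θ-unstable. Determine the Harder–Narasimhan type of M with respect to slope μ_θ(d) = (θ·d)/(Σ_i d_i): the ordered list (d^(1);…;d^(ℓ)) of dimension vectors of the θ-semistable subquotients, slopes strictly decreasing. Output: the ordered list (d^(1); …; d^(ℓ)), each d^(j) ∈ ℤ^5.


Via rank(M_{q-1}∘⋯∘M_p): M ≅ I[1,1], I[1,2], I[1,4], I[1,5], I[4,4]^2.
μ_θ-semistable layers: μ^(1)=17; μ^(2)=44/3; μ^(3)=-11; μ^(4)=-25

((0, 1, 0, 0, 1); (0, 2, 2, 2, 0); (0, 0, 0, 2, 0); (4, 0, 0, 0, 0))


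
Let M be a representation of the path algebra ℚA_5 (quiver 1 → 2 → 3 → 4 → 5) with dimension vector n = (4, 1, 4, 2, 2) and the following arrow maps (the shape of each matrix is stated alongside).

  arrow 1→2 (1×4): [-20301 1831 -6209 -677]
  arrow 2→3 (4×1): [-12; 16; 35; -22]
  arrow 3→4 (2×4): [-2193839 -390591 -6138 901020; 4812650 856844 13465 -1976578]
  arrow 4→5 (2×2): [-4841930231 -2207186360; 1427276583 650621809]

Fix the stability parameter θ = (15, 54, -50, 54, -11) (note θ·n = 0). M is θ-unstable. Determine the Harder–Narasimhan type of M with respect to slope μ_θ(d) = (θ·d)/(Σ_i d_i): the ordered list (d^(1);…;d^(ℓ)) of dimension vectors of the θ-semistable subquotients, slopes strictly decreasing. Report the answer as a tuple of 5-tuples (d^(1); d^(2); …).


Interval decomposition of M: I[1,1]^3, I[1,5], I[3,3]^2, I[3,5].
HN type (ℓ=4): μ^(1)=43/2; μ^(2)=15; μ^(3)=19/3; μ^(4)=-50

((0, 0, 0, 2, 2); (3, 0, 0, 0, 0); (1, 1, 1, 0, 0); (0, 0, 3, 0, 0))


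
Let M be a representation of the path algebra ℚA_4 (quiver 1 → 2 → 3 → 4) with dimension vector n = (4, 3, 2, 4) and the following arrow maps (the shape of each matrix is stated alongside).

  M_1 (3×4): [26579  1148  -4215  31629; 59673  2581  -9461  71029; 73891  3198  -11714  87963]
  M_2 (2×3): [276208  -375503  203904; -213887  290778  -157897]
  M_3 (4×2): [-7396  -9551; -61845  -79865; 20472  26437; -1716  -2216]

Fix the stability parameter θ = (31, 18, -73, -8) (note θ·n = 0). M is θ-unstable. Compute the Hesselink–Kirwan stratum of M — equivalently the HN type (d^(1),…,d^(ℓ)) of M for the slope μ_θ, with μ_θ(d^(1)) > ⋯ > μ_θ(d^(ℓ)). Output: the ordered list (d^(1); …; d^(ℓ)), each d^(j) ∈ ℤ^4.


Interval decomposition of M: I[1,1], I[1,2], I[1,4]^2, I[4,4]^2.
HN type (ℓ=3): μ^(1)=31; μ^(2)=49/2; μ^(3)=-8

((1, 0, 0, 0); (1, 1, 0, 0); (2, 2, 2, 4))


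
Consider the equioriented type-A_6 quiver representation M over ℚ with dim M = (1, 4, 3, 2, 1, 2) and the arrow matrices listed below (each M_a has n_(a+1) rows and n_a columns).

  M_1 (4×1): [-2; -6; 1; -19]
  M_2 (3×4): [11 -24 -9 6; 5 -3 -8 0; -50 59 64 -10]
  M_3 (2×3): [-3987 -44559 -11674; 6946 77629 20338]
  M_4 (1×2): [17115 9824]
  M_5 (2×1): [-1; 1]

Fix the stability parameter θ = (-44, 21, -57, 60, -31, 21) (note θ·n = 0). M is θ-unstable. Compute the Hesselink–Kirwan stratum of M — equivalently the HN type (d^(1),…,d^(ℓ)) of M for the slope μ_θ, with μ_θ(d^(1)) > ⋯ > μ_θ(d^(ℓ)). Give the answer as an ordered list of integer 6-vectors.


Barcode: M ≅ I[1,6], I[2,2], I[2,3], I[2,4], I[6,6]. HN layers by μ_θ (5 steps, strictly decreasing):
  μ^(1)=60; μ^(2)=21; μ^(3)=29/2; μ^(4)=-18; μ^(5)=-44

((0, 0, 0, 1, 0, 0); (0, 1, 0, 0, 0, 2); (0, 0, 0, 1, 1, 0); (0, 3, 3, 0, 0, 0); (1, 0, 0, 0, 0, 0))


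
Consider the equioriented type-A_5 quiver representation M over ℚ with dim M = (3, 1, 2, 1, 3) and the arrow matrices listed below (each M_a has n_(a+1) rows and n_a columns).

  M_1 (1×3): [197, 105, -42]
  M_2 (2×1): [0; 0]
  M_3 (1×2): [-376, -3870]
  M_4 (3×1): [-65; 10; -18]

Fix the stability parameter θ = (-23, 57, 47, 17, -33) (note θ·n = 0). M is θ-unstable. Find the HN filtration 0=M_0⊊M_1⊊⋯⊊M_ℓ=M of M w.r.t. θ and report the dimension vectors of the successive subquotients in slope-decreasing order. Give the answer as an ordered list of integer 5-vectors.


Via rank(M_{q-1}∘⋯∘M_p): M ≅ I[1,1]^2, I[1,2], I[3,3], I[3,5], I[5,5]^2.
μ_θ-semistable layers: μ^(1)=57; μ^(2)=47; μ^(3)=31/3; μ^(4)=-23; μ^(5)=-33

((0, 1, 0, 0, 0); (0, 0, 1, 0, 0); (0, 0, 1, 1, 1); (3, 0, 0, 0, 0); (0, 0, 0, 0, 2))
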